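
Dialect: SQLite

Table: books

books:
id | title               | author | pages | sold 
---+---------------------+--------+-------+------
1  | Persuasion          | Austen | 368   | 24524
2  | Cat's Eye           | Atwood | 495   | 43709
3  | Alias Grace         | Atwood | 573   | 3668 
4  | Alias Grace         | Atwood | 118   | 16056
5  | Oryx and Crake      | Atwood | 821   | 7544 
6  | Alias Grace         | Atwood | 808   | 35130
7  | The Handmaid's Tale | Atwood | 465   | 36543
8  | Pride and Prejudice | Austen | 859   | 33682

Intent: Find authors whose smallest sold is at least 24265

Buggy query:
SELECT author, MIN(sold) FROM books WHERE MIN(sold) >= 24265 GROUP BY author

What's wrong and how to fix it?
Bug: Aggregates like MIN are computed per group after WHERE runs

Fix: Use HAVING for the per-group MIN condition

Corrected query:
SELECT author, MIN(sold) FROM books GROUP BY author HAVING MIN(sold) >= 24265

Result:
author | MIN(sold)
-------+----------
Austen | 24524    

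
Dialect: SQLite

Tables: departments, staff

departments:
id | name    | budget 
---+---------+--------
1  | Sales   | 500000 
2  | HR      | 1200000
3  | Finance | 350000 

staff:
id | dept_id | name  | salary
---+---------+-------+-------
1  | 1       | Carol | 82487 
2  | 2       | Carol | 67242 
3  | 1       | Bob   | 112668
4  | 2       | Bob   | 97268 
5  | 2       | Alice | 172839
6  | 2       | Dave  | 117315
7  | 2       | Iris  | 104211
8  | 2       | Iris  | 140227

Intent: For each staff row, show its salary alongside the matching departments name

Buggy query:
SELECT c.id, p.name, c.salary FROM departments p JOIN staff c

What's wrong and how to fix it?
Bug: Missing join condition: each staff row is matched to all departments rows instead of just its own

Fix: Specify the join condition linking the foreign key to the parent id

Corrected query:
SELECT c.id, p.name, c.salary FROM departments p JOIN staff c ON c.dept_id = p.id

Result:
id | name  | salary
---+-------+-------
1  | Sales | 82487 
2  | HR    | 67242 
3  | Sales | 112668
4  | HR    | 97268 
5  | HR    | 172839
6  | HR    | 117315
7  | HR    | 104211
8  | HR    | 140227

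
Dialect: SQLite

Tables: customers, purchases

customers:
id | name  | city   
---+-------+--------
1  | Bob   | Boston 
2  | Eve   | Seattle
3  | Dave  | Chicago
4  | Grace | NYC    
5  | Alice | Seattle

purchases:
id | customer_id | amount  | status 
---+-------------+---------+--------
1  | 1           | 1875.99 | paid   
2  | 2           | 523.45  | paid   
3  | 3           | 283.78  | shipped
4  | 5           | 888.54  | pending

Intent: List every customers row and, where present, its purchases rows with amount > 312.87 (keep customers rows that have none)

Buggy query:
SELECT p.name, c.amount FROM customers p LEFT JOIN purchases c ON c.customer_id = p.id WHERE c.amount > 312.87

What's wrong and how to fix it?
Bug: A WHERE condition on the right-hand table after LEFT JOIN drops unmatched parents

Fix: Put 'c.amount > 312.87' in the JOIN's ON clause instead of WHERE

Corrected query:
SELECT p.name, c.amount FROM customers p LEFT JOIN purchases c ON c.customer_id = p.id AND c.amount > 312.87

Result:
name  | amount 
------+--------
Bob   | 1875.99
Eve   | 523.45 
Dave  | NULL   
Grace | NULL   
Alice | 888.54 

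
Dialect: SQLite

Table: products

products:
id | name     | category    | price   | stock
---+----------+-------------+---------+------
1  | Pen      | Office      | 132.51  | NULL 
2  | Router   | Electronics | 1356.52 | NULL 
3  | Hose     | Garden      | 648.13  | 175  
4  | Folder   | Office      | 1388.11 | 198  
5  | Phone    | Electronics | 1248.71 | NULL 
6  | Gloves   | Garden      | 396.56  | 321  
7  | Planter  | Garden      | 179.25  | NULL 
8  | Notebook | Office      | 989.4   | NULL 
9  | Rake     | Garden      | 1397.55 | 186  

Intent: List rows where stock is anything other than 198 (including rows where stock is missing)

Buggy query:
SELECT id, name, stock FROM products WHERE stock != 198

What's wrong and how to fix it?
Bug: Inequality against NULL is unknown, not true; rows with NULL are dropped

Fix: Handle NULL separately with IS NULL alongside the inequality

Corrected query:
SELECT id, name, stock FROM products WHERE stock != 198 OR stock IS NULL

Result:
id | name     | stock
---+----------+------
1  | Pen      | NULL 
2  | Router   | NULL 
3  | Hose     | 175  
5  | Phone    | NULL 
6  | Gloves   | 321  
7  | Planter  | NULL 
8  | Notebook | NULL 
9  | Rake     | 186  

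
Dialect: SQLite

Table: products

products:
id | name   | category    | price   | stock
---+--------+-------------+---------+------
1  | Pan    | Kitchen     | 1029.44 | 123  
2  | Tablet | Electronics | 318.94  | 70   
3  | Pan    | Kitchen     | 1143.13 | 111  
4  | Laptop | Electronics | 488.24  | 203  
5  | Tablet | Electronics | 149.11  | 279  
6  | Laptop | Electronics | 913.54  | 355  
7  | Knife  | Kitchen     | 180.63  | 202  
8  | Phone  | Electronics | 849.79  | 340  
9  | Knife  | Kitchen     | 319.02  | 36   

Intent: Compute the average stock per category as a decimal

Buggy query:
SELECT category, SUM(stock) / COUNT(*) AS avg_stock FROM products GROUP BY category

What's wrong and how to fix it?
Bug: SUM(stock) and COUNT(*) are both integers; the division truncates the fractional part

Fix: Multiply by 1.0 (or CAST to REAL) to force floating-point division

Corrected query:
SELECT category, SUM(stock) * 1.0 / COUNT(*) AS avg_stock FROM products GROUP BY category

Result:
category    | avg_stock
------------+----------
Electronics | 249.4    
Kitchen     | 118      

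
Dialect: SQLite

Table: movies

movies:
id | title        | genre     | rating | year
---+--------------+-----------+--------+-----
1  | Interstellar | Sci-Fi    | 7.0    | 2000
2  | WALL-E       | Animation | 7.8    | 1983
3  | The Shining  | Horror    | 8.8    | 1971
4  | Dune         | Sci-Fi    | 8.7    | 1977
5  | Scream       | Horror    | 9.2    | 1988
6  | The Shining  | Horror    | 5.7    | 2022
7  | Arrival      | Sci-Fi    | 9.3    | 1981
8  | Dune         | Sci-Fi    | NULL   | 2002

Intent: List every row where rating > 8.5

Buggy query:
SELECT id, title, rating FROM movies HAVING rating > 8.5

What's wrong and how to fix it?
Bug: HAVING filters the output of aggregation, but this query has no GROUP BY and no aggregate functions, so SQLite rejects it (HAVING clause on a non-aggregate query); the condition here is per row

Fix: Replace HAVING with WHERE since the condition applies to individual rows

Corrected query:
SELECT id, title, rating FROM movies WHERE rating > 8.5

Result:
id | title       | rating
---+-------------+-------
3  | The Shining | 8.8   
4  | Dune        | 8.7   
5  | Scream      | 9.2   
7  | Arrival     | 9.3   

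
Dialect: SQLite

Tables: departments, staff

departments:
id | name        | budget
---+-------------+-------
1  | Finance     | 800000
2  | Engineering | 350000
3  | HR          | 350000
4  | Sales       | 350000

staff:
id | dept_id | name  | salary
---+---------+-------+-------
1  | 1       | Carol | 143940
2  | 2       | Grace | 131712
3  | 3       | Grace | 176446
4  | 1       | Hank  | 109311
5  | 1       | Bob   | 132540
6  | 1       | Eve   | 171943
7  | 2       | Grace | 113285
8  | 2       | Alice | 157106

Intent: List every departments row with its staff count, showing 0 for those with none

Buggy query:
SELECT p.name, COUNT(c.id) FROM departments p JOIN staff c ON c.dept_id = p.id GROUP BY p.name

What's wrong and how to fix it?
Bug: INNER JOIN drops departments rows that have no matching staff rows

Fix: Use LEFT JOIN so parents without children still appear (COUNT(c.id) gives 0)

Corrected query:
SELECT p.name, COUNT(c.id) FROM departments p LEFT JOIN staff c ON c.dept_id = p.id GROUP BY p.name

Result:
name        | COUNT(c.id)
------------+------------
Engineering | 3          
Finance     | 4          
HR          | 1          
Sales       | 0          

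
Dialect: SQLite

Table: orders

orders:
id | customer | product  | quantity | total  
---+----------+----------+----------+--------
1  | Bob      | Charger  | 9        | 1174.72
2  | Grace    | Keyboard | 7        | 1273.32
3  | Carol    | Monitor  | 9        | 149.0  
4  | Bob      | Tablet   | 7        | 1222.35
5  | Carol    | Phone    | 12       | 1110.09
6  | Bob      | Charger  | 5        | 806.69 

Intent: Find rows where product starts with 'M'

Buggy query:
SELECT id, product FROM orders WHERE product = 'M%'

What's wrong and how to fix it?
Bug: '=' compares the literal string including the % character; pattern matching needs LIKE

Fix: Use LIKE for wildcard pattern matching

Corrected query:
SELECT id, product FROM orders WHERE product LIKE 'M%'

Result:
id | product
---+--------
3  | Monitor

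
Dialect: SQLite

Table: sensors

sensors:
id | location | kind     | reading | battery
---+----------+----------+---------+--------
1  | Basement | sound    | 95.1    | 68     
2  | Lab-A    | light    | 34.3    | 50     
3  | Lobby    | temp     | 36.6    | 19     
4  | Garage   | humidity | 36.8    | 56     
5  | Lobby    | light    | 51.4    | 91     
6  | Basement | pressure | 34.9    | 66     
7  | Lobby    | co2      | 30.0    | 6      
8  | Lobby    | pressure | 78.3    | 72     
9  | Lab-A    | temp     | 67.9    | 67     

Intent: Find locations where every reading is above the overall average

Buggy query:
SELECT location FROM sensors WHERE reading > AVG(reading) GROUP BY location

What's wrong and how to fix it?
Bug: AVG() is an aggregate; it can't sit directly in WHERE

Fix: Compute the overall average in a scalar subquery and compare each group's MIN against it in HAVING

Corrected query:
SELECT location FROM sensors GROUP BY location HAVING MIN(reading) > (SELECT AVG(reading) FROM sensors)

Result:
(no rows)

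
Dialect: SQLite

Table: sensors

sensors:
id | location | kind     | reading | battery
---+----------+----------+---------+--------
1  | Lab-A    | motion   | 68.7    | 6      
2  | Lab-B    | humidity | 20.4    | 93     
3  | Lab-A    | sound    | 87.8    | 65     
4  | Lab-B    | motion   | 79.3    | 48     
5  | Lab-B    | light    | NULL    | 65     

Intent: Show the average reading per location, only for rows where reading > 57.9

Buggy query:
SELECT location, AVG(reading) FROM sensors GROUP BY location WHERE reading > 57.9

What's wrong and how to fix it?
Bug: Row-level WHERE must come before GROUP BY in the clause order

Fix: Move the WHERE clause before GROUP BY

Corrected query:
SELECT location, AVG(reading) FROM sensors WHERE reading > 57.9 GROUP BY location

Result:
location | AVG(reading)
---------+-------------
Lab-A    | 78.25       
Lab-B    | 79.3        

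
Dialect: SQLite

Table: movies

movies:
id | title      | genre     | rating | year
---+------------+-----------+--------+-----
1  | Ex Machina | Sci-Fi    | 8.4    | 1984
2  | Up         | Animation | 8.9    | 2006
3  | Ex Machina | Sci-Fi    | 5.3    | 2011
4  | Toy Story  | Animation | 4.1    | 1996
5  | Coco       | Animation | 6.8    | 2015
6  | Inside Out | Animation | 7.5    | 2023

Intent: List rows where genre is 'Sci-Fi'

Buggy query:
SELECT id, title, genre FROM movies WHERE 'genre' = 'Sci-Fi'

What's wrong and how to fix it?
Bug: Single quotes denote string literals in SQL; the column name is being compared as a constant string

Fix: Reference the column as genre without single quotes

Corrected query:
SELECT id, title, genre FROM movies WHERE genre = 'Sci-Fi'

Result:
id | title      | genre 
---+------------+-------
1  | Ex Machina | Sci-Fi
3  | Ex Machina | Sci-Fi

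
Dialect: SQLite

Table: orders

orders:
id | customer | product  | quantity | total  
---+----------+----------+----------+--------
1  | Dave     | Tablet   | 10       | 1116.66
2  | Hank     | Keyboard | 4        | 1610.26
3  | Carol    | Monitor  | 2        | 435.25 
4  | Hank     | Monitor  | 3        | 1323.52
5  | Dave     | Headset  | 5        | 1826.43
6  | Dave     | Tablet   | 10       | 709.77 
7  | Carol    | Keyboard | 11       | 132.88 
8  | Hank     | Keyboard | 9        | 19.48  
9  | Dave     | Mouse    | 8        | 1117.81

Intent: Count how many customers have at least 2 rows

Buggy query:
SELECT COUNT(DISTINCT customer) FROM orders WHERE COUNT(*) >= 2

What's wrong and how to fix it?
Bug: WHERE filters individual rows, not groups, so a group-level COUNT is invalid there

Fix: Group first with HAVING COUNT(*) >= 2, then COUNT the resulting groups

Corrected query:
SELECT COUNT(*) FROM (SELECT customer FROM orders GROUP BY customer HAVING COUNT(*) >= 2)

Result:
COUNT(*)
--------
3       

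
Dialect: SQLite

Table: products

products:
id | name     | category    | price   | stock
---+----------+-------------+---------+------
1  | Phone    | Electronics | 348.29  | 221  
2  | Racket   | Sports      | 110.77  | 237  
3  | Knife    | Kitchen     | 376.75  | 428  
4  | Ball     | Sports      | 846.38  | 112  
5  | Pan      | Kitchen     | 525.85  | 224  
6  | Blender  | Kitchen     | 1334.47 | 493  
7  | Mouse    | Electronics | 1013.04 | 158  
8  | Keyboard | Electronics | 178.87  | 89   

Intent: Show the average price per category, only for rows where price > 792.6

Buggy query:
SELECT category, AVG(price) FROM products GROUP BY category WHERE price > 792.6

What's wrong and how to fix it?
Bug: WHERE cannot follow GROUP BY

Fix: Place WHERE between FROM and GROUP BY

Corrected query:
SELECT category, AVG(price) FROM products WHERE price > 792.6 GROUP BY category

Result:
category    | AVG(price)
------------+-----------
Electronics | 1013.04   
Kitchen     | 1334.47   
Sports      | 846.38    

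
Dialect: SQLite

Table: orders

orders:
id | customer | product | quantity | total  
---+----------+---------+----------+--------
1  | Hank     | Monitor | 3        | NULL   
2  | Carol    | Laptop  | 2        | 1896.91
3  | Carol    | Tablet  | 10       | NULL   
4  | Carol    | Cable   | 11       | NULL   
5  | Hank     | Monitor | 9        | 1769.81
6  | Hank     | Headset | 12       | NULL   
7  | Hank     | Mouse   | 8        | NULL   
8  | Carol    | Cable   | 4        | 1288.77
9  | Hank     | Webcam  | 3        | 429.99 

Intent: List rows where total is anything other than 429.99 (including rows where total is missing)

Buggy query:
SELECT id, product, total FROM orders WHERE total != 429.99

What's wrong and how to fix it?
Bug: 'total != 429.99' is unknown when total is NULL, so NULL rows are silently excluded

Fix: Handle NULL separately with IS NULL alongside the inequality

Corrected query:
SELECT id, product, total FROM orders WHERE total != 429.99 OR total IS NULL

Result:
id | product | total  
---+---------+--------
1  | Monitor | NULL   
2  | Laptop  | 1896.91
3  | Tablet  | NULL   
4  | Cable   | NULL   
5  | Monitor | 1769.81
6  | Headset | NULL   
7  | Mouse   | NULL   
8  | Cable   | 1288.77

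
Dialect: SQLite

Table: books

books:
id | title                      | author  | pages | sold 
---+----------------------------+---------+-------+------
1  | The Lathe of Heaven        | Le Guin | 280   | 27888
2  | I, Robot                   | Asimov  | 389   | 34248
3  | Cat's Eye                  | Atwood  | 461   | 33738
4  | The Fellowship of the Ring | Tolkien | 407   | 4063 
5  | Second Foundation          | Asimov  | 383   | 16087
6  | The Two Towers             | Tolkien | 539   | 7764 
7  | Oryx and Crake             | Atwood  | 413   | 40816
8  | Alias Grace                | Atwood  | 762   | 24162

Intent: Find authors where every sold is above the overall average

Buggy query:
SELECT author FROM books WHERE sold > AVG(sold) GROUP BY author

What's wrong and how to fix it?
Bug: AVG() is an aggregate; it can't sit directly in WHERE

Fix: Compute the overall average in a scalar subquery and compare each group's MIN against it in HAVING

Corrected query:
SELECT author FROM books GROUP BY author HAVING MIN(sold) > (SELECT AVG(sold) FROM books)

Result:
author 
-------
Atwood 
Le Guin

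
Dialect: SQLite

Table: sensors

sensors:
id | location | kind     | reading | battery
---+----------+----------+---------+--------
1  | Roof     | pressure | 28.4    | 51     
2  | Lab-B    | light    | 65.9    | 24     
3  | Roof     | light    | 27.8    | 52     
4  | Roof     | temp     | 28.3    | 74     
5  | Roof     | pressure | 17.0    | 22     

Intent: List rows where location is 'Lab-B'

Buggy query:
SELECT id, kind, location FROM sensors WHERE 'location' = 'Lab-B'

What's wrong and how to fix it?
Bug: Single quotes denote string literals in SQL; the column name is being compared as a constant string

Fix: Remove the quotes around the column name (or use double quotes for an identifier)

Corrected query:
SELECT id, kind, location FROM sensors WHERE location = 'Lab-B'

Result:
id | kind  | location
---+-------+---------
2  | light | Lab-B   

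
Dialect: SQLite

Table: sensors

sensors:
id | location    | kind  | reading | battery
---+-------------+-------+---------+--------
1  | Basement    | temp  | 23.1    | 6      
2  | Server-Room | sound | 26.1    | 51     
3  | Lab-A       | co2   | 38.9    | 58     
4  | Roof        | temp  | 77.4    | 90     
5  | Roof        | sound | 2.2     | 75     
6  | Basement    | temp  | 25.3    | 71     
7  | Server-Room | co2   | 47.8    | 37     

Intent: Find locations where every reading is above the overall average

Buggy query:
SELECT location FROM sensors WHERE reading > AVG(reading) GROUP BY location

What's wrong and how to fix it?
Bug: AVG() is an aggregate; it can't sit directly in WHERE

Fix: Compute the overall average in a scalar subquery and compare each group's MIN against it in HAVING

Corrected query:
SELECT location FROM sensors GROUP BY location HAVING MIN(reading) > (SELECT AVG(reading) FROM sensors)

Result:
location
--------
Lab-A   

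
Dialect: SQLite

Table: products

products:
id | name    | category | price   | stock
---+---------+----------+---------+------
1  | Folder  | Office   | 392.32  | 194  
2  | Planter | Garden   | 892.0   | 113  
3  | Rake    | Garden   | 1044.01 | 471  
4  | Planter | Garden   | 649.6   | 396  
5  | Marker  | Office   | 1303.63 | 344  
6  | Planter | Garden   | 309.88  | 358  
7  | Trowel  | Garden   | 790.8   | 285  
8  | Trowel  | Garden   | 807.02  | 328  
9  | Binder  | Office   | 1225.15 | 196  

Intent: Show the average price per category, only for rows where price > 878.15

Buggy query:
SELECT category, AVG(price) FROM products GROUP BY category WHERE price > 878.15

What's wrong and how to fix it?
Bug: WHERE cannot follow GROUP BY

Fix: Place WHERE between FROM and GROUP BY

Corrected query:
SELECT category, AVG(price) FROM products WHERE price > 878.15 GROUP BY category

Result:
category | AVG(price)
---------+-----------
Garden   | 968.005   
Office   | 1264.39   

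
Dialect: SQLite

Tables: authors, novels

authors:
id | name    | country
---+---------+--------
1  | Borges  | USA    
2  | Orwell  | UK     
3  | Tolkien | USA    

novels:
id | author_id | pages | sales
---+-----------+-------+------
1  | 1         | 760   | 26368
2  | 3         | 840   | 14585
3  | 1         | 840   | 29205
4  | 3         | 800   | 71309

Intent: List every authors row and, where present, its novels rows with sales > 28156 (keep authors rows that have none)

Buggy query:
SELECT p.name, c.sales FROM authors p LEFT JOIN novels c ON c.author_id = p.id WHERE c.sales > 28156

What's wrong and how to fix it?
Bug: Filtering c.sales in WHERE discards the NULL rows produced by LEFT JOIN, turning it into an inner join

Fix: Move the right-table condition into the ON clause so unmatched parents are kept

Corrected query:
SELECT p.name, c.sales FROM authors p LEFT JOIN novels c ON c.author_id = p.id AND c.sales > 28156

Result:
name    | sales
--------+------
Borges  | 29205
Orwell  | NULL 
Tolkien | 71309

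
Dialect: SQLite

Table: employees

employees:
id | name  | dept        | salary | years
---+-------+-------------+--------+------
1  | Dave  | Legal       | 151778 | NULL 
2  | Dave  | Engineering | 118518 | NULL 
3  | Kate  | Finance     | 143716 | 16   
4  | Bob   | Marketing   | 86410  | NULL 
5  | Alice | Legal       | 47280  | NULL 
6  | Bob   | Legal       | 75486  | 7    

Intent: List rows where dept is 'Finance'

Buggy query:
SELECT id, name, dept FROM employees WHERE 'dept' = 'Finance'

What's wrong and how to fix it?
Bug: 'dept' in single quotes is a string literal, not the column; the comparison is literal-vs-literal and never true

Fix: Remove the quotes around the column name (or use double quotes for an identifier)

Corrected query:
SELECT id, name, dept FROM employees WHERE dept = 'Finance'

Result:
id | name | dept   
---+------+--------
3  | Kate | Finance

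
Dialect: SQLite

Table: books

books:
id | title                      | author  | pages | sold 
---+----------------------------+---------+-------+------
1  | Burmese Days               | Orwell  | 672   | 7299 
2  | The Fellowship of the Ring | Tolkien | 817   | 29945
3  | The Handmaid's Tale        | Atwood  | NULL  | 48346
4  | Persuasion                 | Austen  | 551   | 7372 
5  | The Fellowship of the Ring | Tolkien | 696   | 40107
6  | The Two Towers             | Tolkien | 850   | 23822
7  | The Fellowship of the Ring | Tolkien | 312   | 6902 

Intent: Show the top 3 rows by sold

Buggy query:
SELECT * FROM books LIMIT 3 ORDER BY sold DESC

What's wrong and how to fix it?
Bug: LIMIT must come after ORDER BY

Fix: Swap the clauses: ORDER BY first, then LIMIT

Corrected query:
SELECT * FROM books ORDER BY sold DESC LIMIT 3

Result:
id | title                      | author  | pages | sold 
---+----------------------------+---------+-------+------
3  | The Handmaid's Tale        | Atwood  | NULL  | 48346
5  | The Fellowship of the Ring | Tolkien | 696   | 40107
2  | The Fellowship of the Ring | Tolkien | 817   | 29945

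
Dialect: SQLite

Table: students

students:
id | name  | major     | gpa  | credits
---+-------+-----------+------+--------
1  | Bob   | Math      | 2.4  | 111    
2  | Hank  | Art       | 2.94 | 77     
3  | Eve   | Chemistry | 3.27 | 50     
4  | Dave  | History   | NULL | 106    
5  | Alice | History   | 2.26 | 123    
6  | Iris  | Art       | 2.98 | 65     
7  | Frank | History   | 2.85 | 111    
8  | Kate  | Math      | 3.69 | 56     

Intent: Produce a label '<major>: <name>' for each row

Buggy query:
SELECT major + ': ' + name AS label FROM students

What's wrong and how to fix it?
Bug: SQLite uses || for string concatenation; + coerces text to numbers (yielding 0)

Fix: Replace + with || to concatenate text

Corrected query:
SELECT major || ': ' || name AS label FROM students

Result:
label         
--------------
Math: Bob     
Art: Hank     
Chemistry: Eve
History: Dave 
History: Alice
Art: Iris     
History: Frank
Math: Kate    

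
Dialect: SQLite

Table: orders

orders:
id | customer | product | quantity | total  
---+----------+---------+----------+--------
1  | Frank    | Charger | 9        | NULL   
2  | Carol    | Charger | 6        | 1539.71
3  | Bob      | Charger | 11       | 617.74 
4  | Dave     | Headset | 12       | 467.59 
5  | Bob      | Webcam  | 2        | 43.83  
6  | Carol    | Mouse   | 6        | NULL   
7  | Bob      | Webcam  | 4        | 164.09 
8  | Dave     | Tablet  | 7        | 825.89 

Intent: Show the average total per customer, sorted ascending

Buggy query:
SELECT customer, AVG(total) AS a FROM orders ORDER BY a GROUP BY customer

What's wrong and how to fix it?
Bug: ORDER BY appears before GROUP BY; SQL clause order requires GROUP BY first

Fix: Move ORDER BY to the end, after GROUP BY

Corrected query:
SELECT customer, AVG(total) AS a FROM orders GROUP BY customer ORDER BY a

Result:
customer | a      
---------+--------
Frank    | NULL   
Bob      | 275.22 
Dave     | 646.74 
Carol    | 1539.71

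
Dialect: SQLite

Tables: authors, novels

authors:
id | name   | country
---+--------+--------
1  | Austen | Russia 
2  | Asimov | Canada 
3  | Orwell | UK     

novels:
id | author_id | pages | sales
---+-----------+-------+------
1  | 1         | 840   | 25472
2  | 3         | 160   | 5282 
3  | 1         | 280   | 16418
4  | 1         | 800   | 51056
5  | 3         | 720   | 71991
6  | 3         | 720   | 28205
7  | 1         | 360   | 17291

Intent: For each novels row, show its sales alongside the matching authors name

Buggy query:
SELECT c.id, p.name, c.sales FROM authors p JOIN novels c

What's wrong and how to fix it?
Bug: JOIN with no ON clause produces a cartesian product; every novels row pairs with every authors row

Fix: Specify the join condition linking the foreign key to the parent id

Corrected query:
SELECT c.id, p.name, c.sales FROM authors p JOIN novels c ON c.author_id = p.id

Result:
id | name   | sales
---+--------+------
1  | Austen | 25472
2  | Orwell | 5282 
3  | Austen | 16418
4  | Austen | 51056
5  | Orwell | 71991
6  | Orwell | 28205
7  | Austen | 17291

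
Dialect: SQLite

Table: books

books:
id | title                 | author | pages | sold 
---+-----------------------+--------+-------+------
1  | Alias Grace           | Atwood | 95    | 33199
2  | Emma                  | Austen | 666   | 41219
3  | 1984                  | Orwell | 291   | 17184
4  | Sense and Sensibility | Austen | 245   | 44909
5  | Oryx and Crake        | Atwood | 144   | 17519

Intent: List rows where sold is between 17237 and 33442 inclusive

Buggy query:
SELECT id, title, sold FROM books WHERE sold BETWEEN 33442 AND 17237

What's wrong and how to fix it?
Bug: BETWEEN expects the lower bound first; with 33442 AND 17237 the range is empty

Fix: Write BETWEEN 17237 AND 33442

Corrected query:
SELECT id, title, sold FROM books WHERE sold BETWEEN 17237 AND 33442

Result:
id | title          | sold 
---+----------------+------
1  | Alias Grace    | 33199
5  | Oryx and Crake | 17519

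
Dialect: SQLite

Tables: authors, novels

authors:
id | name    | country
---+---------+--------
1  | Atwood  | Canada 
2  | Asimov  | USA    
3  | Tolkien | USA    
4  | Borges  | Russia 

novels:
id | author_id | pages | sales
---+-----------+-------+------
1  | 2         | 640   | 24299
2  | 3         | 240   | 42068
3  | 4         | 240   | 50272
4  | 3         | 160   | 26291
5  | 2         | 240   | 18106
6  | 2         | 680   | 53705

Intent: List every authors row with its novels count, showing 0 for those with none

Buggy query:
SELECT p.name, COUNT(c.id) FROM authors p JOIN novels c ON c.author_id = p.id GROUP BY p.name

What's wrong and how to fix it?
Bug: An inner join excludes parents with zero children

Fix: Switch to LEFT JOIN to retain unmatched parent rows

Corrected query:
SELECT p.name, COUNT(c.id) FROM authors p LEFT JOIN novels c ON c.author_id = p.id GROUP BY p.name

Result:
name    | COUNT(c.id)
--------+------------
Asimov  | 3          
Atwood  | 0          
Borges  | 1          
Tolkien | 2          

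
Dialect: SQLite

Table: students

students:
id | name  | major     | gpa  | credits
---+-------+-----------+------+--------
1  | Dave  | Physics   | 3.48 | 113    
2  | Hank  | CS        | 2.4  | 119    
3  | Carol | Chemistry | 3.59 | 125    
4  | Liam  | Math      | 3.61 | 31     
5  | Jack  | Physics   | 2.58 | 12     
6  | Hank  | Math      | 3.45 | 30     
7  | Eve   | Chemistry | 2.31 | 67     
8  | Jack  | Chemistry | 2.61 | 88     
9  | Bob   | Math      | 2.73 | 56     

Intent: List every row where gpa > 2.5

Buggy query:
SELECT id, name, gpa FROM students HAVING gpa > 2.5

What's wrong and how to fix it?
Bug: This is a non-aggregate query (no GROUP BY, no aggregates), so in SQLite the HAVING clause is invalid here; a row-level condition belongs in WHERE

Fix: Replace HAVING with WHERE since the condition applies to individual rows

Corrected query:
SELECT id, name, gpa FROM students WHERE gpa > 2.5

Result:
id | name  | gpa 
---+-------+-----
1  | Dave  | 3.48
3  | Carol | 3.59
4  | Liam  | 3.61
5  | Jack  | 2.58
6  | Hank  | 3.45
8  | Jack  | 2.61
9  | Bob   | 2.73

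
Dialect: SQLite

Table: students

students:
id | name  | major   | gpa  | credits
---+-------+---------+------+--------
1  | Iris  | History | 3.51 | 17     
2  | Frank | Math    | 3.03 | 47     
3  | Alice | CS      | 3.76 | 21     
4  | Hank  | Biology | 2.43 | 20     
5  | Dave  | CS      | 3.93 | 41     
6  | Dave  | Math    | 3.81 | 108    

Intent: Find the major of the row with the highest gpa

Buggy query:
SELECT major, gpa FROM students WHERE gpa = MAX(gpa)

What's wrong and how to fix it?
Bug: WHERE is evaluated per row; an aggregate over the whole table isn't defined there

Fix: Wrap MAX in a scalar subquery so WHERE compares against a single value

Corrected query:
SELECT major, gpa FROM students WHERE gpa = (SELECT MAX(gpa) FROM students)

Result:
major | gpa 
------+-----
CS    | 3.93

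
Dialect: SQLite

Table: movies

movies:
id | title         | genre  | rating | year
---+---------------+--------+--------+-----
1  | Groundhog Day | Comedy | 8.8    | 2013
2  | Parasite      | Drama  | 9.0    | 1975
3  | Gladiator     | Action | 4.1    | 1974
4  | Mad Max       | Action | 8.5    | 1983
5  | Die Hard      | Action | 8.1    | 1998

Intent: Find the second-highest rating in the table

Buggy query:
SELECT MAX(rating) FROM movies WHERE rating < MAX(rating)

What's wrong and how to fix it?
Bug: MAX(rating) on the right of the comparison is an aggregate-in-WHERE error

Fix: Put the inner MAX in a scalar subquery

Corrected query:
SELECT MAX(rating) FROM movies WHERE rating < (SELECT MAX(rating) FROM movies)

Result:
MAX(rating)
-----------
8.8        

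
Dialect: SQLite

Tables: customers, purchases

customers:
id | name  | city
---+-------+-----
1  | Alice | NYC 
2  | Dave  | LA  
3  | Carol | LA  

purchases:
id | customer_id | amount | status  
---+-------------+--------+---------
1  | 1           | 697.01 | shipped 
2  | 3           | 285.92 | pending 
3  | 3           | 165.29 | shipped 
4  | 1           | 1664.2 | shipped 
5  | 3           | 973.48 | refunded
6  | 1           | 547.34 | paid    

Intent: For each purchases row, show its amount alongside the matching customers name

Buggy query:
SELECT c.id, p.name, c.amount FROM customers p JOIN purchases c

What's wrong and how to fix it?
Bug: Missing join condition: each purchases row is matched to all customers rows instead of just its own

Fix: Specify the join condition linking the foreign key to the parent id

Corrected query:
SELECT c.id, p.name, c.amount FROM customers p JOIN purchases c ON c.customer_id = p.id

Result:
id | name  | amount
---+-------+-------
1  | Alice | 697.01
2  | Carol | 285.92
3  | Carol | 165.29
4  | Alice | 1664.2
5  | Carol | 973.48
6  | Alice | 547.34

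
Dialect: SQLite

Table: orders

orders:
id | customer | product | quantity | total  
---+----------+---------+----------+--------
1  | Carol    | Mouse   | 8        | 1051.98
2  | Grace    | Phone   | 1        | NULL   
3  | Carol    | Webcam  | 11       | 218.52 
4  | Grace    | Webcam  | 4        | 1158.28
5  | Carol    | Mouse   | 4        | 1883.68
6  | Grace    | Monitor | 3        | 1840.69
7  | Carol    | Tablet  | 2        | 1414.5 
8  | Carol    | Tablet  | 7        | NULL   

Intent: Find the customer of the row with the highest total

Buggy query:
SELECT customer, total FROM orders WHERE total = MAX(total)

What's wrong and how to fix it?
Bug: WHERE is evaluated per row; an aggregate over the whole table isn't defined there

Fix: Use a subquery: WHERE total = (SELECT MAX(total) FROM orders)

Corrected query:
SELECT customer, total FROM orders WHERE total = (SELECT MAX(total) FROM orders)

Result:
customer | total  
---------+--------
Carol    | 1883.68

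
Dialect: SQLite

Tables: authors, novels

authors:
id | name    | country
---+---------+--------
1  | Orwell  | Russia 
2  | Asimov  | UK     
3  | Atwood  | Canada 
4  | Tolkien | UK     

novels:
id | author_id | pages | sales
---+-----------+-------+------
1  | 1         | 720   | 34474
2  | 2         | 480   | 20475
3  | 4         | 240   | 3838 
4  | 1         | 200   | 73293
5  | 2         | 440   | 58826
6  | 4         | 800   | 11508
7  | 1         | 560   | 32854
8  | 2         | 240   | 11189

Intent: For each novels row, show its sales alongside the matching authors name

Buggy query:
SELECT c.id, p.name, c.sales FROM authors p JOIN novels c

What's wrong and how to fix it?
Bug: Missing join condition: each novels row is matched to all authors rows instead of just its own

Fix: Specify the join condition linking the foreign key to the parent id

Corrected query:
SELECT c.id, p.name, c.sales FROM authors p JOIN novels c ON c.author_id = p.id

Result:
id | name    | sales
---+---------+------
1  | Orwell  | 34474
2  | Asimov  | 20475
3  | Tolkien | 3838 
4  | Orwell  | 73293
5  | Asimov  | 58826
6  | Tolkien | 11508
7  | Orwell  | 32854
8  | Asimov  | 11189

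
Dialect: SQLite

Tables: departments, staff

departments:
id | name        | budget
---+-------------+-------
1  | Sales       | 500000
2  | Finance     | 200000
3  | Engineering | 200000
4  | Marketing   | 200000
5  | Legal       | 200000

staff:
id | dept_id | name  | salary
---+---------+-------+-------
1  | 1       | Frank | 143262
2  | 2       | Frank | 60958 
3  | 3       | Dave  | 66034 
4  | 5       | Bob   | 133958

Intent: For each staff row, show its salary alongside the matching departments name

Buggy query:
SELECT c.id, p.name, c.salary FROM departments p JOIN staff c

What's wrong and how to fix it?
Bug: Missing join condition: each staff row is matched to all departments rows instead of just its own

Fix: Specify the join condition linking the foreign key to the parent id

Corrected query:
SELECT c.id, p.name, c.salary FROM departments p JOIN staff c ON c.dept_id = p.id

Result:
id | name        | salary
---+-------------+-------
1  | Sales       | 143262
2  | Finance     | 60958 
3  | Engineering | 66034 
4  | Legal       | 133958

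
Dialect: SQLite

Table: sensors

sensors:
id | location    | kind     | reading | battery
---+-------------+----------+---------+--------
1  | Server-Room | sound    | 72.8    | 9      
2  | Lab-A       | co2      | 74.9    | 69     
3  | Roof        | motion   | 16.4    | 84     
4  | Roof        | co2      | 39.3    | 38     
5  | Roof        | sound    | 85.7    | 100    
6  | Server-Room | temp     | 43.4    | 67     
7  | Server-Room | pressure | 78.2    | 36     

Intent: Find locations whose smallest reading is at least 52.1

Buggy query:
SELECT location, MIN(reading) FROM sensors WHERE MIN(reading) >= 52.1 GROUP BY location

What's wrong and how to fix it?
Bug: MIN() in WHERE is a misuse of aggregate

Fix: Replace WHERE with HAVING after the GROUP BY

Corrected query:
SELECT location, MIN(reading) FROM sensors GROUP BY location HAVING MIN(reading) >= 52.1

Result:
location | MIN(reading)
---------+-------------
Lab-A    | 74.9        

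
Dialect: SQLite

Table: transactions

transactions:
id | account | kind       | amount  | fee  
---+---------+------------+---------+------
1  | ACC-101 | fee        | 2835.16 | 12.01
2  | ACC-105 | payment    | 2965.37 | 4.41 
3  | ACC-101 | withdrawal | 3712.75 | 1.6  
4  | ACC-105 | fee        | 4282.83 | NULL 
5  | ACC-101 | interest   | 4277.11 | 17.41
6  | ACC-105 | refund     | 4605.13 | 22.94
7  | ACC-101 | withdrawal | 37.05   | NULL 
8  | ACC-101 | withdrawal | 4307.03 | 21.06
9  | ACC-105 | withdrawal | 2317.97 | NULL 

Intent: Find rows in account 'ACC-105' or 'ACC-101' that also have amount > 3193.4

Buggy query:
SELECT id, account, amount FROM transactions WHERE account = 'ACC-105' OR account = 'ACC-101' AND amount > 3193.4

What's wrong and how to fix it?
Bug: AND binds tighter than OR, so this parses as account = 'ACC-105' OR (account = 'ACC-101' AND amount > 3193.4)

Fix: Group the OR with parentheses (or use IN), then AND the threshold

Corrected query:
SELECT id, account, amount FROM transactions WHERE (account = 'ACC-105' OR account = 'ACC-101') AND amount > 3193.4

Result:
id | account | amount 
---+---------+--------
3  | ACC-101 | 3712.75
4  | ACC-105 | 4282.83
5  | ACC-101 | 4277.11
6  | ACC-105 | 4605.13
8  | ACC-101 | 4307.03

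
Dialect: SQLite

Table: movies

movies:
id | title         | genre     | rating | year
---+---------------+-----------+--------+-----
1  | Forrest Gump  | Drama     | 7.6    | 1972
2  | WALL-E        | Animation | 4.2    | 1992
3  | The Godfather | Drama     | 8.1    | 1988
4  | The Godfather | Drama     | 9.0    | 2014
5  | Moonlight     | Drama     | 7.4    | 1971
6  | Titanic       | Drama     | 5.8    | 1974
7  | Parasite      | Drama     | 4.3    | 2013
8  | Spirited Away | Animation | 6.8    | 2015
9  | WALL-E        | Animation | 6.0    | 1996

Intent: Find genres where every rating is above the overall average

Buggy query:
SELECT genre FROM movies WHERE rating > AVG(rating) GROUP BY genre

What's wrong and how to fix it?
Bug: WHERE evaluates per row before aggregation, so AVG() is unavailable

Fix: Use a subquery for AVG and a HAVING MIN(...) filter so the condition holds for every row in the group

Corrected query:
SELECT genre FROM movies GROUP BY genre HAVING MIN(rating) > (SELECT AVG(rating) FROM movies)

Result:
(no rows)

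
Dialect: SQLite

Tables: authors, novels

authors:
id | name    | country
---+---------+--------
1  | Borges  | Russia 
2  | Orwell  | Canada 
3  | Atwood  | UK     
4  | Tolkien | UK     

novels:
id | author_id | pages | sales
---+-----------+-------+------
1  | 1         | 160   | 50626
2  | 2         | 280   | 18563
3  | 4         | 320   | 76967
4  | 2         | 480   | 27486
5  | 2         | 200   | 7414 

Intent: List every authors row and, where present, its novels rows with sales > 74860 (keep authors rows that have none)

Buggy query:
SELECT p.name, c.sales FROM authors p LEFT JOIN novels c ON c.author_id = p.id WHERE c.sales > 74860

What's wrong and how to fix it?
Bug: Filtering c.sales in WHERE discards the NULL rows produced by LEFT JOIN, turning it into an inner join

Fix: Move the right-table condition into the ON clause so unmatched parents are kept

Corrected query:
SELECT p.name, c.sales FROM authors p LEFT JOIN novels c ON c.author_id = p.id AND c.sales > 74860

Result:
name    | sales
--------+------
Borges  | NULL 
Orwell  | NULL 
Atwood  | NULL 
Tolkien | 76967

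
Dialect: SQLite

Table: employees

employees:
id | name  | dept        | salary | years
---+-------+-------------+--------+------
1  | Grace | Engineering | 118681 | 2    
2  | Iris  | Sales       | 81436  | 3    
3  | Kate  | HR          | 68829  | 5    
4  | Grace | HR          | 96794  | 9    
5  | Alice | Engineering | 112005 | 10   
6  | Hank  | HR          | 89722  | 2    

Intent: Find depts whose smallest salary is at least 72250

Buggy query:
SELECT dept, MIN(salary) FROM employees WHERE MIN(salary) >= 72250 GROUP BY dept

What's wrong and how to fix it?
Bug: Aggregates like MIN are computed per group after WHERE runs

Fix: Replace WHERE with HAVING after the GROUP BY

Corrected query:
SELECT dept, MIN(salary) FROM employees GROUP BY dept HAVING MIN(salary) >= 72250

Result:
dept        | MIN(salary)
------------+------------
Engineering | 112005     
Sales       | 81436      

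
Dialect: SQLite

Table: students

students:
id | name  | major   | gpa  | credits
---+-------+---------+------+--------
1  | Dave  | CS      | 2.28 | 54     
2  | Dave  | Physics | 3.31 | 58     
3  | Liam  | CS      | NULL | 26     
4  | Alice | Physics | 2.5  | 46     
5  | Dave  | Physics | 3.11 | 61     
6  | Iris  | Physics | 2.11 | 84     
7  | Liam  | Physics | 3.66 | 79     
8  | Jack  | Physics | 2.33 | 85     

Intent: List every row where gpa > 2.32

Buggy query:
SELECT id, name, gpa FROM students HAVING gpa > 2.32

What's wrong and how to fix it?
Bug: HAVING filters the output of aggregation, but this query has no GROUP BY and no aggregate functions, so SQLite rejects it (HAVING clause on a non-aggregate query); the condition here is per row

Fix: Use WHERE for row-level filtering

Corrected query:
SELECT id, name, gpa FROM students WHERE gpa > 2.32

Result:
id | name  | gpa 
---+-------+-----
2  | Dave  | 3.31
4  | Alice | 2.5 
5  | Dave  | 3.11
7  | Liam  | 3.66
8  | Jack  | 2.33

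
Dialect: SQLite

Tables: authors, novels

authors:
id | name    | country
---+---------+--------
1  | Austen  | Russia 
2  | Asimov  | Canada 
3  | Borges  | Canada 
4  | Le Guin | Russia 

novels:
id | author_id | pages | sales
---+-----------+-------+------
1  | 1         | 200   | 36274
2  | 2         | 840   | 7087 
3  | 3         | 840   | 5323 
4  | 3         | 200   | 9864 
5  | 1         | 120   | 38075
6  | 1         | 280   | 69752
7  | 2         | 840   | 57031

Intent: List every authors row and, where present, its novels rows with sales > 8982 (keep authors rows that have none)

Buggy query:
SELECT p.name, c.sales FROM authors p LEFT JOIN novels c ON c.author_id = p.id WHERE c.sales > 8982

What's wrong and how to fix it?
Bug: Filtering c.sales in WHERE discards the NULL rows produced by LEFT JOIN, turning it into an inner join

Fix: Put 'c.sales > 8982' in the JOIN's ON clause instead of WHERE

Corrected query:
SELECT p.name, c.sales FROM authors p LEFT JOIN novels c ON c.author_id = p.id AND c.sales > 8982

Result:
name    | sales
--------+------
Austen  | 36274
Austen  | 38075
Austen  | 69752
Asimov  | 57031
Borges  | 9864 
Le Guin | NULL 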